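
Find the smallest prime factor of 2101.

2101 is odd.
Digit sum 4, not divisible by 3.
Ends in 1: not divisible by 5.
7: 2101 = 7·300 + 1
11: 2101 = 11·191

11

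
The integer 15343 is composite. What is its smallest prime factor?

67

15343 is odd.
Digit sum 16, not divisible by 3.
Ends in 3: not divisible by 5.
7: 15343 = 7·2191 + 6
11: 15343 = 11·1394 + 9
13: 15343 = 13·1180 + 3
17: 15343 = 17·902 + 9
19: 15343 = 19·807 + 10
23: 15343 = 23·667 + 2
29: 15343 = 29·529 + 2
31: 15343 = 31·494 + 29
37: 15343 = 37·414 + 25
41: 15343 = 41·374 + 9
43: 15343 = 43·356 + 35
47: 15343 = 47·326 + 21
53: 15343 = 53·289 + 26
59: 15343 = 59·260 + 3
61: 15343 = 61·251 + 32
67: 15343 = 67·229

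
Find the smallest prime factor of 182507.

13

182507 is odd.
Digit sum 23, not divisible by 3.
Ends in 7: not divisible by 5.
7: 182507 = 7·26072 + 3
11: 182507 = 11·16591 + 6
13: 182507 = 13·14039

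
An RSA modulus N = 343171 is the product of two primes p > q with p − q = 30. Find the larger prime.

601

Since p = q + 30, we have 343171 = q(q + 30), so q² + 30q − 343171 = 0.
Discriminant: 30² + 4·343171 = 900 + 1372684 = 1373584; √1373584 = 1172.
q = (−30 + 1172)/2 = 571, and p = q + 30 = 601.
Check: 571 · 601 = 343171.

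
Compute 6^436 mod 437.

6^1 ≡ 6 (mod 437)
6^2 ≡ 6^2 = 36 ≡ 36 (mod 437)
6^4 ≡ 36^2 = 1296 ≡ 422 (mod 437)
6^8 ≡ 422^2 = 178084 ≡ 225 (mod 437)
6^16 ≡ 225^2 = 50625 ≡ 370 (mod 437)
6^32 ≡ 370^2 = 136900 ≡ 119 (mod 437)
6^64 ≡ 119^2 = 14161 ≡ 177 (mod 437)
6^128 ≡ 177^2 = 31329 ≡ 302 (mod 437)
6^256 ≡ 302^2 = 91204 ≡ 308 (mod 437)
436 = 256 + 128 + 32 + 16 + 4 in binary powers of 2.
So 6^436 ≡ 308 · 302 · 119 · 370 · 422 ≡ 118 (mod 437).
Since 118 ≠ 1, base 6 is a Fermat witness: 437 is composite.

118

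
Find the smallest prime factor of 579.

3

579 is odd.
Digit sum 21, divisible by 3.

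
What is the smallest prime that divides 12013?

12013 is odd.
Digit sum 7, not divisible by 3.
Ends in 3: not divisible by 5.
7: 12013 = 7·1716 + 1
11: 12013 = 11·1092 + 1
13: 12013 = 13·924 + 1
17: 12013 = 17·706 + 11
19: 12013 = 19·632 + 5
23: 12013 = 23·522 + 7
29: 12013 = 29·414 + 7
31: 12013 = 31·387 + 16
37: 12013 = 37·324 + 25
41: 12013 = 41·293

41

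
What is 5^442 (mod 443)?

5^1 ≡ 5 (mod 443)
5^2 ≡ 5^2 = 25 ≡ 25 (mod 443)
5^4 ≡ 25^2 = 625 ≡ 182 (mod 443)
5^8 ≡ 182^2 = 33124 ≡ 342 (mod 443)
5^16 ≡ 342^2 = 116964 ≡ 12 (mod 443)
5^32 ≡ 12^2 = 144 ≡ 144 (mod 443)
5^64 ≡ 144^2 = 20736 ≡ 358 (mod 443)
5^128 ≡ 358^2 = 128164 ≡ 137 (mod 443)
5^256 ≡ 137^2 = 18769 ≡ 163 (mod 443)
442 = 256 + 128 + 32 + 16 + 8 + 2 in binary powers of 2.
So 5^442 ≡ 163 · 137 · 144 · 12 · 342 · 25 ≡ 1 (mod 443).
Since the result is 1, base 5 gives no evidence that 443 is composite.

1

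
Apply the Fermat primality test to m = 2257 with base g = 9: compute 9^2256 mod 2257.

1046

9^1 ≡ 9 (mod 2257)
9^2 ≡ 9^2 = 81 ≡ 81 (mod 2257)
9^4 ≡ 81^2 = 6561 ≡ 2047 (mod 2257)
9^8 ≡ 2047^2 = 4190209 ≡ 1217 (mod 2257)
9^16 ≡ 1217^2 = 1481089 ≡ 497 (mod 2257)
9^32 ≡ 497^2 = 247009 ≡ 996 (mod 2257)
9^64 ≡ 996^2 = 992016 ≡ 1193 (mod 2257)
9^128 ≡ 1193^2 = 1423249 ≡ 1339 (mod 2257)
9^256 ≡ 1339^2 = 1792921 ≡ 863 (mod 2257)
9^512 ≡ 863^2 = 744769 ≡ 2216 (mod 2257)
9^1024 ≡ 2216^2 = 4910656 ≡ 1681 (mod 2257)
9^2048 ≡ 1681^2 = 2825761 ≡ 2254 (mod 2257)
2256 = 2048 + 128 + 64 + 16 in binary powers of 2.
So 9^2256 ≡ 2254 · 1339 · 1193 · 497 ≡ 1046 (mod 2257).
Since 1046 ≠ 1, base 9 is a Fermat witness: 2257 is composite.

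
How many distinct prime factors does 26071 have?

26071 = 29^2 · 31
26071 = 29^2 · 31, which has 2 distinct prime factors.

2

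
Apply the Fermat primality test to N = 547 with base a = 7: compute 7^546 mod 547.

7^1 ≡ 7 (mod 547)
7^2 ≡ 7^2 = 49 ≡ 49 (mod 547)
7^4 ≡ 49^2 = 2401 ≡ 213 (mod 547)
7^8 ≡ 213^2 = 45369 ≡ 515 (mod 547)
7^16 ≡ 515^2 = 265225 ≡ 477 (mod 547)
7^32 ≡ 477^2 = 227529 ≡ 524 (mod 547)
7^64 ≡ 524^2 = 274576 ≡ 529 (mod 547)
7^128 ≡ 529^2 = 279841 ≡ 324 (mod 547)
7^256 ≡ 324^2 = 104976 ≡ 499 (mod 547)
7^512 ≡ 499^2 = 249001 ≡ 116 (mod 547)
546 = 512 + 32 + 2 in binary powers of 2.
So 7^546 ≡ 116 · 524 · 49 ≡ 1 (mod 547).
Since the result is 1, base 7 gives no evidence that 547 is composite.

1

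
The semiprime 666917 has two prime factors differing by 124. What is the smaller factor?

Since p = q + 124, we have 666917 = q(q + 124), so q² + 124q − 666917 = 0.
Discriminant: 124² + 4·666917 = 15376 + 2667668 = 2683044; √2683044 = 1638.
q = (−124 + 1638)/2 = 757, and p = q + 124 = 881.
Check: 757 · 881 = 666917.

757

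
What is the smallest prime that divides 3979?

3979 is odd.
Digit sum 28, not divisible by 3.
Ends in 9: not divisible by 5.
7: 3979 = 7·568 + 3
11: 3979 = 11·361 + 8
13: 3979 = 13·306 + 1
17: 3979 = 17·234 + 1
19: 3979 = 19·209 + 8
23: 3979 = 23·173

23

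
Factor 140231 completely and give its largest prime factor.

67

140231 = 7 · 20033
20033 = 13 · 1541
1541 = 23 · 67
67 is prime.
So 140231 = 7 · 13 · 23 · 67; the largest prime factor is 67.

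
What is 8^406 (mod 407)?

8^1 ≡ 8 (mod 407)
8^2 ≡ 8^2 = 64 ≡ 64 (mod 407)
8^4 ≡ 64^2 = 4096 ≡ 26 (mod 407)
8^8 ≡ 26^2 = 676 ≡ 269 (mod 407)
8^16 ≡ 269^2 = 72361 ≡ 322 (mod 407)
8^32 ≡ 322^2 = 103684 ≡ 306 (mod 407)
8^64 ≡ 306^2 = 93636 ≡ 26 (mod 407)
8^128 ≡ 26^2 = 676 ≡ 269 (mod 407)
8^256 ≡ 269^2 = 72361 ≡ 322 (mod 407)
406 = 256 + 128 + 16 + 4 + 2 in binary powers of 2.
So 8^406 ≡ 322 · 269 · 322 · 26 · 64 ≡ 344 (mod 407).
Since 344 ≠ 1, base 8 is a Fermat witness: 407 is composite.

344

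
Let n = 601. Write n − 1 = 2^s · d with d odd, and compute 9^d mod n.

1

601 − 1 = 600 = 2^3 · 75, so d = 75.
9^1 ≡ 9 (mod 601)
9^2 ≡ 9^2 = 81 ≡ 81 (mod 601)
9^4 ≡ 81^2 = 6561 ≡ 551 (mod 601)
9^8 ≡ 551^2 = 303601 ≡ 96 (mod 601)
9^16 ≡ 96^2 = 9216 ≡ 201 (mod 601)
9^32 ≡ 201^2 = 40401 ≡ 134 (mod 601)
9^64 ≡ 134^2 = 17956 ≡ 527 (mod 601)
75 = 64 + 8 + 2 + 1 in binary powers of 2.
So 9^75 ≡ 527 · 96 · 81 · 9 ≡ 1 (mod 601).
Since 9^d ≡ 1 (mod 601), base 9 does not prove 601 composite.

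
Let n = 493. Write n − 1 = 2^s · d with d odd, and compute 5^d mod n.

419

493 − 1 = 492 = 2^2 · 123, so d = 123.
5^1 ≡ 5 (mod 493)
5^2 ≡ 5^2 = 25 ≡ 25 (mod 493)
5^4 ≡ 25^2 = 625 ≡ 132 (mod 493)
5^8 ≡ 132^2 = 17424 ≡ 169 (mod 493)
5^16 ≡ 169^2 = 28561 ≡ 460 (mod 493)
5^32 ≡ 460^2 = 211600 ≡ 103 (mod 493)
5^64 ≡ 103^2 = 10609 ≡ 256 (mod 493)
123 = 64 + 32 + 16 + 8 + 2 + 1 in binary powers of 2.
So 5^123 ≡ 256 · 103 · 460 · 169 · 25 · 5 ≡ 419 (mod 493).
Squaring chain: 419 → 53; never reaches −1, so base 5 is a Miller–Rabin witness that 493 is composite.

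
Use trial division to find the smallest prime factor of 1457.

31

1457 is odd.
Digit sum 17, not divisible by 3.
Ends in 7: not divisible by 5.
7: 1457 = 7·208 + 1
11: 1457 = 11·132 + 5
13: 1457 = 13·112 + 1
17: 1457 = 17·85 + 12
19: 1457 = 19·76 + 13
23: 1457 = 23·63 + 8
29: 1457 = 29·50 + 7
31: 1457 = 31·47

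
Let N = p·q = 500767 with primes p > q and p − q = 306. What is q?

571

Since p = q + 306, we have 500767 = q(q + 306), so q² + 306q − 500767 = 0.
Discriminant: 306² + 4·500767 = 93636 + 2003068 = 2096704; √2096704 = 1448.
q = (−306 + 1448)/2 = 571, and p = q + 306 = 877.
Check: 571 · 877 = 500767.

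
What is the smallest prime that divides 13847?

61

13847 is odd.
Digit sum 23, not divisible by 3.
Ends in 7: not divisible by 5.
7: 13847 = 7·1978 + 1
11: 13847 = 11·1258 + 9
13: 13847 = 13·1065 + 2
17: 13847 = 17·814 + 9
19: 13847 = 19·728 + 15
23: 13847 = 23·602 + 1
29: 13847 = 29·477 + 14
31: 13847 = 31·446 + 21
37: 13847 = 37·374 + 9
41: 13847 = 41·337 + 30
43: 13847 = 43·322 + 1
47: 13847 = 47·294 + 29
53: 13847 = 53·261 + 14
59: 13847 = 59·234 + 41
61: 13847 = 61·227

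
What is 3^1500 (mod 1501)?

539

3^1 ≡ 3 (mod 1501)
3^2 ≡ 3^2 = 9 ≡ 9 (mod 1501)
3^4 ≡ 9^2 = 81 ≡ 81 (mod 1501)
3^8 ≡ 81^2 = 6561 ≡ 557 (mod 1501)
3^16 ≡ 557^2 = 310249 ≡ 1043 (mod 1501)
3^32 ≡ 1043^2 = 1087849 ≡ 1125 (mod 1501)
3^64 ≡ 1125^2 = 1265625 ≡ 282 (mod 1501)
3^128 ≡ 282^2 = 79524 ≡ 1472 (mod 1501)
3^256 ≡ 1472^2 = 2166784 ≡ 841 (mod 1501)
3^512 ≡ 841^2 = 707281 ≡ 310 (mod 1501)
3^1024 ≡ 310^2 = 96100 ≡ 36 (mod 1501)
1500 = 1024 + 256 + 128 + 64 + 16 + 8 + 4 in binary powers of 2.
So 3^1500 ≡ 36 · 841 · 1472 · 282 · 1043 · 557 · 81 ≡ 539 (mod 1501).
Since 539 ≠ 1, base 3 is a Fermat witness: 1501 is composite.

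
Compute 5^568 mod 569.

5^1 ≡ 5 (mod 569)
5^2 ≡ 5^2 = 25 ≡ 25 (mod 569)
5^4 ≡ 25^2 = 625 ≡ 56 (mod 569)
5^8 ≡ 56^2 = 3136 ≡ 291 (mod 569)
5^16 ≡ 291^2 = 84681 ≡ 469 (mod 569)
5^32 ≡ 469^2 = 219961 ≡ 327 (mod 569)
5^64 ≡ 327^2 = 106929 ≡ 526 (mod 569)
5^128 ≡ 526^2 = 276676 ≡ 142 (mod 569)
5^256 ≡ 142^2 = 20164 ≡ 249 (mod 569)
5^512 ≡ 249^2 = 62001 ≡ 549 (mod 569)
568 = 512 + 32 + 16 + 8 in binary powers of 2.
So 5^568 ≡ 549 · 327 · 469 · 291 ≡ 1 (mod 569).
Since the result is 1, base 5 gives no evidence that 569 is composite.

1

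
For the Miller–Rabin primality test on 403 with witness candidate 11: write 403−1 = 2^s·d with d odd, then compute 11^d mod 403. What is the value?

403 − 1 = 402 = 2^1 · 201, so d = 201.
11^1 ≡ 11 (mod 403)
11^2 ≡ 11^2 = 121 ≡ 121 (mod 403)
11^4 ≡ 121^2 = 14641 ≡ 133 (mod 403)
11^8 ≡ 133^2 = 17689 ≡ 360 (mod 403)
11^16 ≡ 360^2 = 129600 ≡ 237 (mod 403)
11^32 ≡ 237^2 = 56169 ≡ 152 (mod 403)
11^64 ≡ 152^2 = 23104 ≡ 133 (mod 403)
11^128 ≡ 133^2 = 17689 ≡ 360 (mod 403)
201 = 128 + 64 + 8 + 1 in binary powers of 2.
So 11^201 ≡ 360 · 133 · 360 · 11 ≡ 151 (mod 403).
Squaring chain: 151; never reaches −1, so base 11 is a Miller–Rabin witness that 403 is composite.

151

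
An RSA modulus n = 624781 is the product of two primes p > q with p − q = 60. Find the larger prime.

Since p = q + 60, we have 624781 = q(q + 60), so q² + 60q − 624781 = 0.
Discriminant: 60² + 4·624781 = 3600 + 2499124 = 2502724; √2502724 = 1582.
q = (−60 + 1582)/2 = 761, and p = q + 60 = 821.
Check: 761 · 821 = 624781.

821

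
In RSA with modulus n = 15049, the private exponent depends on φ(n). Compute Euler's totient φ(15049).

14800

Factor: 15049 = 101 · 149.
φ(15049) = (101−1) · (149−1) = 100 · 148 = 14800.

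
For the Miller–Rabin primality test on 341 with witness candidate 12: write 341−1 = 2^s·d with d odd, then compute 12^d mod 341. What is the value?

341 − 1 = 340 = 2^2 · 85, so d = 85.
12^1 ≡ 12 (mod 341)
12^2 ≡ 12^2 = 144 ≡ 144 (mod 341)
12^4 ≡ 144^2 = 20736 ≡ 276 (mod 341)
12^8 ≡ 276^2 = 76176 ≡ 133 (mod 341)
12^16 ≡ 133^2 = 17689 ≡ 298 (mod 341)
12^32 ≡ 298^2 = 88804 ≡ 144 (mod 341)
12^64 ≡ 144^2 = 20736 ≡ 276 (mod 341)
85 = 64 + 16 + 4 + 1 in binary powers of 2.
So 12^85 ≡ 276 · 298 · 276 · 12 ≡ 254 (mod 341).
Squaring chain: 254 → 67; never reaches −1, so base 12 is a Miller–Rabin witness that 341 is composite.

254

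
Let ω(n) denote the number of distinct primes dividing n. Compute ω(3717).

3

3717 = 3^2 · 413
413 = 7 · 59
3717 = 3^2 · 7 · 59, which has 3 distinct prime factors.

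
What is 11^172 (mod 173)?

1

11^1 ≡ 11 (mod 173)
11^2 ≡ 11^2 = 121 ≡ 121 (mod 173)
11^4 ≡ 121^2 = 14641 ≡ 109 (mod 173)
11^8 ≡ 109^2 = 11881 ≡ 117 (mod 173)
11^16 ≡ 117^2 = 13689 ≡ 22 (mod 173)
11^32 ≡ 22^2 = 484 ≡ 138 (mod 173)
11^64 ≡ 138^2 = 19044 ≡ 14 (mod 173)
11^128 ≡ 14^2 = 196 ≡ 23 (mod 173)
172 = 128 + 32 + 8 + 4 in binary powers of 2.
So 11^172 ≡ 23 · 138 · 117 · 109 ≡ 1 (mod 173).
Since the result is 1, base 11 gives no evidence that 173 is composite.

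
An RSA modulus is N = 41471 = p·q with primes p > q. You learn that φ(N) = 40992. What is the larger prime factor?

φ(n) = (p−1)(q−1) = n − (p+q) + 1, so p + q = 41471 − 40992 + 1 = 480.
p and q are the roots of t² − 480t + 41471 = 0.
Discriminant: 480² − 4·41471 = 230400 − 165884 = 64516; √64516 = 254.
q = (480 − 254)/2 = 113, p = (480 + 254)/2 = 367.
Check: 113 · 367 = 41471.

367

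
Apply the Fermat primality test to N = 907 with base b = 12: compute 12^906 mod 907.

1

12^1 ≡ 12 (mod 907)
12^2 ≡ 12^2 = 144 ≡ 144 (mod 907)
12^4 ≡ 144^2 = 20736 ≡ 782 (mod 907)
12^8 ≡ 782^2 = 611524 ≡ 206 (mod 907)
12^16 ≡ 206^2 = 42436 ≡ 714 (mod 907)
12^32 ≡ 714^2 = 509796 ≡ 62 (mod 907)
12^64 ≡ 62^2 = 3844 ≡ 216 (mod 907)
12^128 ≡ 216^2 = 46656 ≡ 399 (mod 907)
12^256 ≡ 399^2 = 159201 ≡ 476 (mod 907)
12^512 ≡ 476^2 = 226576 ≡ 733 (mod 907)
906 = 512 + 256 + 128 + 8 + 2 in binary powers of 2.
So 12^906 ≡ 733 · 476 · 399 · 206 · 144 ≡ 1 (mod 907).
Since the result is 1, base 12 gives no evidence that 907 is composite.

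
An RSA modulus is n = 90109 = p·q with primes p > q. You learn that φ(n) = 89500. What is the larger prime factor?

φ(n) = (p−1)(q−1) = n − (p+q) + 1, so p + q = 90109 − 89500 + 1 = 610.
p and q are the roots of t² − 610t + 90109 = 0.
Discriminant: 610² − 4·90109 = 372100 − 360436 = 11664; √11664 = 108.
q = (610 − 108)/2 = 251, p = (610 + 108)/2 = 359.
Check: 251 · 359 = 90109.

359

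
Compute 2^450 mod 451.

2^1 ≡ 2 (mod 451)
2^2 ≡ 2^2 = 4 ≡ 4 (mod 451)
2^4 ≡ 4^2 = 16 ≡ 16 (mod 451)
2^8 ≡ 16^2 = 256 ≡ 256 (mod 451)
2^16 ≡ 256^2 = 65536 ≡ 141 (mod 451)
2^32 ≡ 141^2 = 19881 ≡ 37 (mod 451)
2^64 ≡ 37^2 = 1369 ≡ 16 (mod 451)
2^128 ≡ 16^2 = 256 ≡ 256 (mod 451)
2^256 ≡ 256^2 = 65536 ≡ 141 (mod 451)
450 = 256 + 128 + 64 + 2 in binary powers of 2.
So 2^450 ≡ 141 · 256 · 16 · 4 ≡ 122 (mod 451).
Since 122 ≠ 1, base 2 is a Fermat witness: 451 is composite.

122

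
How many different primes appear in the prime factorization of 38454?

5

38454 = 2 · 19227
19227 = 3 · 6409
6409 = 13 · 493
493 = 17 · 29
38454 = 2 · 3 · 13 · 17 · 29, which has 5 distinct prime factors.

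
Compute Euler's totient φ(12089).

9360

Factor: 12089 = 7 · 11 · 157.
φ(12089) = (7−1) · (11−1) · (157−1) = 6 · 10 · 156 = 9360.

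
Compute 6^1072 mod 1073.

371

6^1 ≡ 6 (mod 1073)
6^2 ≡ 6^2 = 36 ≡ 36 (mod 1073)
6^4 ≡ 36^2 = 1296 ≡ 223 (mod 1073)
6^8 ≡ 223^2 = 49729 ≡ 371 (mod 1073)
6^16 ≡ 371^2 = 137641 ≡ 297 (mod 1073)
6^32 ≡ 297^2 = 88209 ≡ 223 (mod 1073)
6^64 ≡ 223^2 = 49729 ≡ 371 (mod 1073)
6^128 ≡ 371^2 = 137641 ≡ 297 (mod 1073)
6^256 ≡ 297^2 = 88209 ≡ 223 (mod 1073)
6^512 ≡ 223^2 = 49729 ≡ 371 (mod 1073)
6^1024 ≡ 371^2 = 137641 ≡ 297 (mod 1073)
1072 = 1024 + 32 + 16 in binary powers of 2.
So 6^1072 ≡ 297 · 223 · 297 ≡ 371 (mod 1073).
Since 371 ≠ 1, base 6 is a Fermat witness: 1073 is composite.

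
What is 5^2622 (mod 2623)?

1301

5^1 ≡ 5 (mod 2623)
5^2 ≡ 5^2 = 25 ≡ 25 (mod 2623)
5^4 ≡ 25^2 = 625 ≡ 625 (mod 2623)
5^8 ≡ 625^2 = 390625 ≡ 2421 (mod 2623)
5^16 ≡ 2421^2 = 5861241 ≡ 1459 (mod 2623)
5^32 ≡ 1459^2 = 2128681 ≡ 1428 (mod 2623)
5^64 ≡ 1428^2 = 2039184 ≡ 1113 (mod 2623)
5^128 ≡ 1113^2 = 1238769 ≡ 713 (mod 2623)
5^256 ≡ 713^2 = 508369 ≡ 2130 (mod 2623)
5^512 ≡ 2130^2 = 4536900 ≡ 1733 (mod 2623)
5^1024 ≡ 1733^2 = 3003289 ≡ 2577 (mod 2623)
5^2048 ≡ 2577^2 = 6640929 ≡ 2116 (mod 2623)
2622 = 2048 + 512 + 32 + 16 + 8 + 4 + 2 in binary powers of 2.
So 5^2622 ≡ 2116 · 1733 · 1428 · 1459 · 2421 · 625 · 25 ≡ 1301 (mod 2623).
Since 1301 ≠ 1, base 5 is a Fermat witness: 2623 is composite.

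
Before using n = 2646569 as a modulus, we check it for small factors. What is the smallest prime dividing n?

29

2646569 is odd.
Digit sum 38, not divisible by 3.
Ends in 9: not divisible by 5.
7: 2646569 = 7·378081 + 2
11: 2646569 = 11·240597 + 2
13: 2646569 = 13·203582 + 3
17: 2646569 = 17·155680 + 9
19: 2646569 = 19·139293 + 2
23: 2646569 = 23·115068 + 5
29: 2646569 = 29·91261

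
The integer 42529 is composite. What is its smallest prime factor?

42529 is odd.
Digit sum 22, not divisible by 3.
Ends in 9: not divisible by 5.
7: 42529 = 7·6075 + 4
11: 42529 = 11·3866 + 3
13: 42529 = 13·3271 + 6
17: 42529 = 17·2501 + 12
19: 42529 = 19·2238 + 7
23: 42529 = 23·1849 + 2
29: 42529 = 29·1466 + 15
31: 42529 = 31·1371 + 28
37: 42529 = 37·1149 + 16
41: 42529 = 41·1037 + 12
43: 42529 = 43·989 + 2
47: 42529 = 47·904 + 41
53: 42529 = 53·802 + 23
59: 42529 = 59·720 + 49
61: 42529 = 61·697 + 12
67: 42529 = 67·634 + 51
71: 42529 = 71·599

71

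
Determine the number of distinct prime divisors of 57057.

57057 = 3 · 19019
19019 = 7 · 2717
2717 = 11 · 247
247 = 13 · 19
57057 = 3 · 7 · 11 · 13 · 19, which has 5 distinct prime factors.

5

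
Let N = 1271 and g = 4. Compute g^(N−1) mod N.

1

4^1 ≡ 4 (mod 1271)
4^2 ≡ 4^2 = 16 ≡ 16 (mod 1271)
4^4 ≡ 16^2 = 256 ≡ 256 (mod 1271)
4^8 ≡ 256^2 = 65536 ≡ 715 (mod 1271)
4^16 ≡ 715^2 = 511225 ≡ 283 (mod 1271)
4^32 ≡ 283^2 = 80089 ≡ 16 (mod 1271)
4^64 ≡ 16^2 = 256 ≡ 256 (mod 1271)
4^128 ≡ 256^2 = 65536 ≡ 715 (mod 1271)
4^256 ≡ 715^2 = 511225 ≡ 283 (mod 1271)
4^512 ≡ 283^2 = 80089 ≡ 16 (mod 1271)
4^1024 ≡ 16^2 = 256 ≡ 256 (mod 1271)
1270 = 1024 + 128 + 64 + 32 + 16 + 4 + 2 in binary powers of 2.
So 4^1270 ≡ 256 · 715 · 256 · 16 · 283 · 256 · 16 ≡ 1 (mod 1271).
Since the result is 1, base 4 gives no evidence that 1271 is composite.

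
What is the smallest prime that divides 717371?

717371 is odd.
Digit sum 26, not divisible by 3.
Ends in 1: not divisible by 5.
7: 717371 = 7·102481 + 4
11: 717371 = 11·65215 + 6
13: 717371 = 13·55182 + 5
17: 717371 = 17·42198 + 5
19: 717371 = 19·37756 + 7
23: 717371 = 23·31190 + 1
29: 717371 = 29·24736 + 27
31: 717371 = 31·23141

31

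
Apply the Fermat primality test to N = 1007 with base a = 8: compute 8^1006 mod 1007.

8^1 ≡ 8 (mod 1007)
8^2 ≡ 8^2 = 64 ≡ 64 (mod 1007)
8^4 ≡ 64^2 = 4096 ≡ 68 (mod 1007)
8^8 ≡ 68^2 = 4624 ≡ 596 (mod 1007)
8^16 ≡ 596^2 = 355216 ≡ 752 (mod 1007)
8^32 ≡ 752^2 = 565504 ≡ 577 (mod 1007)
8^64 ≡ 577^2 = 332929 ≡ 619 (mod 1007)
8^128 ≡ 619^2 = 383161 ≡ 501 (mod 1007)
8^256 ≡ 501^2 = 251001 ≡ 258 (mod 1007)
8^512 ≡ 258^2 = 66564 ≡ 102 (mod 1007)
1006 = 512 + 256 + 128 + 64 + 32 + 8 + 4 + 2 in binary powers of 2.
So 8^1006 ≡ 102 · 258 · 501 · 619 · 577 · 596 · 68 · 64 ≡ 163 (mod 1007).
Since 163 ≠ 1, base 8 is a Fermat witness: 1007 is composite.

163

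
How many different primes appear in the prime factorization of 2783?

2

2783 = 11^2 · 23
2783 = 11^2 · 23, which has 2 distinct prime factors.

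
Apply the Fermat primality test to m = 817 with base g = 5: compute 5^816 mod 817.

5^1 ≡ 5 (mod 817)
5^2 ≡ 5^2 = 25 ≡ 25 (mod 817)
5^4 ≡ 25^2 = 625 ≡ 625 (mod 817)
5^8 ≡ 625^2 = 390625 ≡ 99 (mod 817)
5^16 ≡ 99^2 = 9801 ≡ 814 (mod 817)
5^32 ≡ 814^2 = 662596 ≡ 9 (mod 817)
5^64 ≡ 9^2 = 81 ≡ 81 (mod 817)
5^128 ≡ 81^2 = 6561 ≡ 25 (mod 817)
5^256 ≡ 25^2 = 625 ≡ 625 (mod 817)
5^512 ≡ 625^2 = 390625 ≡ 99 (mod 817)
816 = 512 + 256 + 32 + 16 in binary powers of 2.
So 5^816 ≡ 99 · 625 · 9 · 814 ≡ 140 (mod 817).
Since 140 ≠ 1, base 5 is a Fermat witness: 817 is composite.

140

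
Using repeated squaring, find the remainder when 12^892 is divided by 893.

12^1 ≡ 12 (mod 893)
12^2 ≡ 12^2 = 144 ≡ 144 (mod 893)
12^4 ≡ 144^2 = 20736 ≡ 197 (mod 893)
12^8 ≡ 197^2 = 38809 ≡ 410 (mod 893)
12^16 ≡ 410^2 = 168100 ≡ 216 (mod 893)
12^32 ≡ 216^2 = 46656 ≡ 220 (mod 893)
12^64 ≡ 220^2 = 48400 ≡ 178 (mod 893)
12^128 ≡ 178^2 = 31684 ≡ 429 (mod 893)
12^256 ≡ 429^2 = 184041 ≡ 83 (mod 893)
12^512 ≡ 83^2 = 6889 ≡ 638 (mod 893)
892 = 512 + 256 + 64 + 32 + 16 + 8 + 4 in binary powers of 2.
So 12^892 ≡ 638 · 83 · 178 · 220 · 216 · 410 · 197 ≡ 178 (mod 893).
Since 178 ≠ 1, base 12 is a Fermat witness: 893 is composite.

178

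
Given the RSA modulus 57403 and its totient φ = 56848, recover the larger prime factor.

419

φ(n) = (p−1)(q−1) = n − (p+q) + 1, so p + q = 57403 − 56848 + 1 = 556.
p and q are the roots of t² − 556t + 57403 = 0.
Discriminant: 556² − 4·57403 = 309136 − 229612 = 79524; √79524 = 282.
q = (556 − 282)/2 = 137, p = (556 + 282)/2 = 419.
Check: 137 · 419 = 57403.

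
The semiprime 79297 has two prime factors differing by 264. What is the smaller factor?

Since p = q + 264, we have 79297 = q(q + 264), so q² + 264q − 79297 = 0.
Discriminant: 264² + 4·79297 = 69696 + 317188 = 386884; √386884 = 622.
q = (−264 + 622)/2 = 179, and p = q + 264 = 443.
Check: 179 · 443 = 79297.

179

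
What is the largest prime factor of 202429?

73

202429 = 47 · 4307
4307 = 59 · 73
73 is prime.
So 202429 = 47 · 59 · 73; the largest prime factor is 73.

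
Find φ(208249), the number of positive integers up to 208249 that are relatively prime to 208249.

195216

Factor: 208249 = 29 · 43 · 167.
φ(208249) = (29−1) · (43−1) · (167−1) = 28 · 42 · 166 = 195216.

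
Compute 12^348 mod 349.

1

12^1 ≡ 12 (mod 349)
12^2 ≡ 12^2 = 144 ≡ 144 (mod 349)
12^4 ≡ 144^2 = 20736 ≡ 145 (mod 349)
12^8 ≡ 145^2 = 21025 ≡ 85 (mod 349)
12^16 ≡ 85^2 = 7225 ≡ 245 (mod 349)
12^32 ≡ 245^2 = 60025 ≡ 346 (mod 349)
12^64 ≡ 346^2 = 119716 ≡ 9 (mod 349)
12^128 ≡ 9^2 = 81 ≡ 81 (mod 349)
12^256 ≡ 81^2 = 6561 ≡ 279 (mod 349)
348 = 256 + 64 + 16 + 8 + 4 in binary powers of 2.
So 12^348 ≡ 279 · 9 · 245 · 85 · 145 ≡ 1 (mod 349).
Since the result is 1, base 12 gives no evidence that 349 is composite.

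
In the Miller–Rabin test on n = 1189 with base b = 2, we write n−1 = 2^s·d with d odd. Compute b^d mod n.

282

1189 − 1 = 1188 = 2^2 · 297, so d = 297.
2^1 ≡ 2 (mod 1189)
2^2 ≡ 2^2 = 4 ≡ 4 (mod 1189)
2^4 ≡ 4^2 = 16 ≡ 16 (mod 1189)
2^8 ≡ 16^2 = 256 ≡ 256 (mod 1189)
2^16 ≡ 256^2 = 65536 ≡ 141 (mod 1189)
2^32 ≡ 141^2 = 19881 ≡ 857 (mod 1189)
2^64 ≡ 857^2 = 734449 ≡ 836 (mod 1189)
2^128 ≡ 836^2 = 698896 ≡ 953 (mod 1189)
2^256 ≡ 953^2 = 908209 ≡ 1002 (mod 1189)
297 = 256 + 32 + 8 + 1 in binary powers of 2.
So 2^297 ≡ 1002 · 857 · 256 · 2 ≡ 282 (mod 1189).
Squaring chain: 282 → 1050; never reaches −1, so base 2 is a Miller–Rabin witness that 1189 is composite.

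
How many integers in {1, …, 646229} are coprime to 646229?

622336

Factor: 646229 = 53 · 89 · 137.
φ(646229) = (53−1) · (89−1) · (137−1) = 52 · 88 · 136 = 622336.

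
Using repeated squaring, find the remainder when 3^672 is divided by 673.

1

3^1 ≡ 3 (mod 673)
3^2 ≡ 3^2 = 9 ≡ 9 (mod 673)
3^4 ≡ 9^2 = 81 ≡ 81 (mod 673)
3^8 ≡ 81^2 = 6561 ≡ 504 (mod 673)
3^16 ≡ 504^2 = 254016 ≡ 295 (mod 673)
3^32 ≡ 295^2 = 87025 ≡ 208 (mod 673)
3^64 ≡ 208^2 = 43264 ≡ 192 (mod 673)
3^128 ≡ 192^2 = 36864 ≡ 522 (mod 673)
3^256 ≡ 522^2 = 272484 ≡ 592 (mod 673)
3^512 ≡ 592^2 = 350464 ≡ 504 (mod 673)
672 = 512 + 128 + 32 in binary powers of 2.
So 3^672 ≡ 504 · 522 · 208 ≡ 1 (mod 673).
Since the result is 1, base 3 gives no evidence that 673 is composite.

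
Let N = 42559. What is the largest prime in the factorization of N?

42559 = 11 · 3869
3869 = 53 · 73
73 is prime.
So 42559 = 11 · 53 · 73; the largest prime factor is 73.

73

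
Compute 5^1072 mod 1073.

488

5^1 ≡ 5 (mod 1073)
5^2 ≡ 5^2 = 25 ≡ 25 (mod 1073)
5^4 ≡ 25^2 = 625 ≡ 625 (mod 1073)
5^8 ≡ 625^2 = 390625 ≡ 53 (mod 1073)
5^16 ≡ 53^2 = 2809 ≡ 663 (mod 1073)
5^32 ≡ 663^2 = 439569 ≡ 712 (mod 1073)
5^64 ≡ 712^2 = 506944 ≡ 488 (mod 1073)
5^128 ≡ 488^2 = 238144 ≡ 1011 (mod 1073)
5^256 ≡ 1011^2 = 1022121 ≡ 625 (mod 1073)
5^512 ≡ 625^2 = 390625 ≡ 53 (mod 1073)
5^1024 ≡ 53^2 = 2809 ≡ 663 (mod 1073)
1072 = 1024 + 32 + 16 in binary powers of 2.
So 5^1072 ≡ 663 · 712 · 663 ≡ 488 (mod 1073).
Since 488 ≠ 1, base 5 is a Fermat witness: 1073 is composite.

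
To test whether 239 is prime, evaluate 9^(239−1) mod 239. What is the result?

1

9^1 ≡ 9 (mod 239)
9^2 ≡ 9^2 = 81 ≡ 81 (mod 239)
9^4 ≡ 81^2 = 6561 ≡ 108 (mod 239)
9^8 ≡ 108^2 = 11664 ≡ 192 (mod 239)
9^16 ≡ 192^2 = 36864 ≡ 58 (mod 239)
9^32 ≡ 58^2 = 3364 ≡ 18 (mod 239)
9^64 ≡ 18^2 = 324 ≡ 85 (mod 239)
9^128 ≡ 85^2 = 7225 ≡ 55 (mod 239)
238 = 128 + 64 + 32 + 8 + 4 + 2 in binary powers of 2.
So 9^238 ≡ 55 · 85 · 18 · 192 · 108 · 81 ≡ 1 (mod 239).
Since the result is 1, base 9 gives no evidence that 239 is composite.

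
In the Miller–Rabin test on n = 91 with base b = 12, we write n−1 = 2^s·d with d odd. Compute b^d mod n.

90

91 − 1 = 90 = 2^1 · 45, so d = 45.
12^1 ≡ 12 (mod 91)
12^2 ≡ 12^2 = 144 ≡ 53 (mod 91)
12^4 ≡ 53^2 = 2809 ≡ 79 (mod 91)
12^8 ≡ 79^2 = 6241 ≡ 53 (mod 91)
12^16 ≡ 53^2 = 2809 ≡ 79 (mod 91)
12^32 ≡ 79^2 = 6241 ≡ 53 (mod 91)
45 = 32 + 8 + 4 + 1 in binary powers of 2.
So 12^45 ≡ 53 · 53 · 79 · 12 ≡ 90 (mod 91).
Since 12^d ≡ 90 (mod 91), base 12 does not prove 91 composite.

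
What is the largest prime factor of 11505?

11505 = 3 · 3835
3835 = 5 · 767
767 = 13 · 59
59 is prime.
So 11505 = 3 · 5 · 13 · 59; the largest prime factor is 59.

59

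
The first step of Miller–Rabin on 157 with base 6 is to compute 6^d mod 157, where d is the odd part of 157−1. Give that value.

157 − 1 = 156 = 2^2 · 39, so d = 39.
6^1 ≡ 6 (mod 157)
6^2 ≡ 6^2 = 36 ≡ 36 (mod 157)
6^4 ≡ 36^2 = 1296 ≡ 40 (mod 157)
6^8 ≡ 40^2 = 1600 ≡ 30 (mod 157)
6^16 ≡ 30^2 = 900 ≡ 115 (mod 157)
6^32 ≡ 115^2 = 13225 ≡ 37 (mod 157)
39 = 32 + 4 + 2 + 1 in binary powers of 2.
So 6^39 ≡ 37 · 40 · 36 · 6 ≡ 28 (mod 157).
Squaring chain: 28 → 156; reaches −1, so base 6 does not prove 157 composite.

28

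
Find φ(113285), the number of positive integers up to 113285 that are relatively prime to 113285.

89424

Factor: 113285 = 5 · 139 · 163.
φ(113285) = (5−1) · (139−1) · (163−1) = 4 · 138 · 162 = 89424.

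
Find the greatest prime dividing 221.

221 = 13 · 17
17 is prime.
So 221 = 13 · 17; the largest prime factor is 17.

17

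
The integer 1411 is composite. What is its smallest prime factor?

17

1411 is odd.
Digit sum 7, not divisible by 3.
Ends in 1: not divisible by 5.
7: 1411 = 7·201 + 4
11: 1411 = 11·128 + 3
13: 1411 = 13·108 + 7
17: 1411 = 17·83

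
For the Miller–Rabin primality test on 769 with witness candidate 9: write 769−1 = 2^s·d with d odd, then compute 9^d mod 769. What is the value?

729

769 − 1 = 768 = 2^8 · 3, so d = 3.
9^1 ≡ 9 (mod 769)
9^2 ≡ 9^2 = 81 ≡ 81 (mod 769)
3 = 2 + 1 in binary powers of 2.
So 9^3 ≡ 81 · 9 ≡ 729 (mod 769).
Squaring chain: 729 → 62 → 768 → 1 → 1 → 1 → 1 → 1; reaches −1, so base 9 does not prove 769 composite.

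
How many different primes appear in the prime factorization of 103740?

103740 = 2^2 · 25935
25935 = 3 · 8645
8645 = 5 · 1729
1729 = 7 · 247
247 = 13 · 19
103740 = 2^2 · 3 · 5 · 7 · 13 · 19, which has 6 distinct prime factors.

6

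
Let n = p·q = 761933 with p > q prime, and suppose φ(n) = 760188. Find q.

859

φ(n) = (p−1)(q−1) = n − (p+q) + 1, so p + q = 761933 − 760188 + 1 = 1746.
p and q are the roots of t² − 1746t + 761933 = 0.
Discriminant: 1746² − 4·761933 = 3048516 − 3047732 = 784; √784 = 28.
q = (1746 − 28)/2 = 859, p = (1746 + 28)/2 = 887.
Check: 859 · 887 = 761933.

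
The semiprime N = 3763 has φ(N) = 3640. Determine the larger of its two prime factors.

φ(n) = (p−1)(q−1) = n − (p+q) + 1, so p + q = 3763 − 3640 + 1 = 124.
p and q are the roots of t² − 124t + 3763 = 0.
Discriminant: 124² − 4·3763 = 15376 − 15052 = 324; √324 = 18.
q = (124 − 18)/2 = 53, p = (124 + 18)/2 = 71.
Check: 53 · 71 = 3763.

71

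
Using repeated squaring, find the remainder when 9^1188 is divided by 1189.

9^1 ≡ 9 (mod 1189)
9^2 ≡ 9^2 = 81 ≡ 81 (mod 1189)
9^4 ≡ 81^2 = 6561 ≡ 616 (mod 1189)
9^8 ≡ 616^2 = 379456 ≡ 165 (mod 1189)
9^16 ≡ 165^2 = 27225 ≡ 1067 (mod 1189)
9^32 ≡ 1067^2 = 1138489 ≡ 616 (mod 1189)
9^64 ≡ 616^2 = 379456 ≡ 165 (mod 1189)
9^128 ≡ 165^2 = 27225 ≡ 1067 (mod 1189)
9^256 ≡ 1067^2 = 1138489 ≡ 616 (mod 1189)
9^512 ≡ 616^2 = 379456 ≡ 165 (mod 1189)
9^1024 ≡ 165^2 = 27225 ≡ 1067 (mod 1189)
1188 = 1024 + 128 + 32 + 4 in binary powers of 2.
So 9^1188 ≡ 1067 · 1067 · 616 · 616 ≡ 575 (mod 1189).
Since 575 ≠ 1, base 9 is a Fermat witness: 1189 is composite.

575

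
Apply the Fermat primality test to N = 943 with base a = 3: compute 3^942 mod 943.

278

3^1 ≡ 3 (mod 943)
3^2 ≡ 3^2 = 9 ≡ 9 (mod 943)
3^4 ≡ 9^2 = 81 ≡ 81 (mod 943)
3^8 ≡ 81^2 = 6561 ≡ 903 (mod 943)
3^16 ≡ 903^2 = 815409 ≡ 657 (mod 943)
3^32 ≡ 657^2 = 431649 ≡ 698 (mod 943)
3^64 ≡ 698^2 = 487204 ≡ 616 (mod 943)
3^128 ≡ 616^2 = 379456 ≡ 370 (mod 943)
3^256 ≡ 370^2 = 136900 ≡ 165 (mod 943)
3^512 ≡ 165^2 = 27225 ≡ 821 (mod 943)
942 = 512 + 256 + 128 + 32 + 8 + 4 + 2 in binary powers of 2.
So 3^942 ≡ 821 · 165 · 370 · 698 · 903 · 81 · 9 ≡ 278 (mod 943).
Since 278 ≠ 1, base 3 is a Fermat witness: 943 is composite.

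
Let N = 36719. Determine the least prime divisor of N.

36719 is odd.
Digit sum 26, not divisible by 3.
Ends in 9: not divisible by 5.
7: 36719 = 7·5245 + 4
11: 36719 = 11·3338 + 1
13: 36719 = 13·2824 + 7
17: 36719 = 17·2159 + 16
19: 36719 = 19·1932 + 11
23: 36719 = 23·1596 + 11
29: 36719 = 29·1266 + 5
31: 36719 = 31·1184 + 15
37: 36719 = 37·992 + 15
41: 36719 = 41·895 + 24
43: 36719 = 43·853 + 40
47: 36719 = 47·781 + 12
53: 36719 = 53·692 + 43
59: 36719 = 59·622 + 21
61: 36719 = 61·601 + 58
67: 36719 = 67·548 + 3
71: 36719 = 71·517 + 12
73: 36719 = 73·503

73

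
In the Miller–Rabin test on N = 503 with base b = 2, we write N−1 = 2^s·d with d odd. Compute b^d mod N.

503 − 1 = 502 = 2^1 · 251, so d = 251.
2^1 ≡ 2 (mod 503)
2^2 ≡ 2^2 = 4 ≡ 4 (mod 503)
2^4 ≡ 4^2 = 16 ≡ 16 (mod 503)
2^8 ≡ 16^2 = 256 ≡ 256 (mod 503)
2^16 ≡ 256^2 = 65536 ≡ 146 (mod 503)
2^32 ≡ 146^2 = 21316 ≡ 190 (mod 503)
2^64 ≡ 190^2 = 36100 ≡ 387 (mod 503)
2^128 ≡ 387^2 = 149769 ≡ 378 (mod 503)
251 = 128 + 64 + 32 + 16 + 8 + 2 + 1 in binary powers of 2.
So 2^251 ≡ 378 · 387 · 190 · 146 · 256 · 4 · 2 ≡ 1 (mod 503).
Since 2^d ≡ 1 (mod 503), base 2 does not prove 503 composite.

1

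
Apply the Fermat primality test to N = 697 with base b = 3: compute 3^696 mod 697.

3^1 ≡ 3 (mod 697)
3^2 ≡ 3^2 = 9 ≡ 9 (mod 697)
3^4 ≡ 9^2 = 81 ≡ 81 (mod 697)
3^8 ≡ 81^2 = 6561 ≡ 288 (mod 697)
3^16 ≡ 288^2 = 82944 ≡ 1 (mod 697)
3^32 ≡ 1^2 = 1 ≡ 1 (mod 697)
3^64 ≡ 1^2 = 1 ≡ 1 (mod 697)
3^128 ≡ 1^2 = 1 ≡ 1 (mod 697)
3^256 ≡ 1^2 = 1 ≡ 1 (mod 697)
3^512 ≡ 1^2 = 1 ≡ 1 (mod 697)
696 = 512 + 128 + 32 + 16 + 8 in binary powers of 2.
So 3^696 ≡ 1 · 1 · 1 · 1 · 288 ≡ 288 (mod 697).
Since 288 ≠ 1, base 3 is a Fermat witness: 697 is composite.

288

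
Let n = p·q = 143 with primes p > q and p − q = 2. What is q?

Since p = q + 2, we have 143 = q(q + 2), so q² + 2q − 143 = 0.
Discriminant: 2² + 4·143 = 4 + 572 = 576; √576 = 24.
q = (−2 + 24)/2 = 11, and p = q + 2 = 13.
Check: 11 · 13 = 143.

11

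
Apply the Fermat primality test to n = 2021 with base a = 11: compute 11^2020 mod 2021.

11^1 ≡ 11 (mod 2021)
11^2 ≡ 11^2 = 121 ≡ 121 (mod 2021)
11^4 ≡ 121^2 = 14641 ≡ 494 (mod 2021)
11^8 ≡ 494^2 = 244036 ≡ 1516 (mod 2021)
11^16 ≡ 1516^2 = 2298256 ≡ 379 (mod 2021)
11^32 ≡ 379^2 = 143641 ≡ 150 (mod 2021)
11^64 ≡ 150^2 = 22500 ≡ 269 (mod 2021)
11^128 ≡ 269^2 = 72361 ≡ 1626 (mod 2021)
11^256 ≡ 1626^2 = 2643876 ≡ 408 (mod 2021)
11^512 ≡ 408^2 = 166464 ≡ 742 (mod 2021)
11^1024 ≡ 742^2 = 550564 ≡ 852 (mod 2021)
2020 = 1024 + 512 + 256 + 128 + 64 + 32 + 4 in binary powers of 2.
So 11^2020 ≡ 852 · 742 · 408 · 1626 · 269 · 150 · 494 ≡ 1741 (mod 2021).
Since 1741 ≠ 1, base 11 is a Fermat witness: 2021 is composite.

1741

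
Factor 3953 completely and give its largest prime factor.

67

3953 = 59 · 67
67 is prime.
So 3953 = 59 · 67; the largest prime factor is 67.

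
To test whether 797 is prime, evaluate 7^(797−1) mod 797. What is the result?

1

7^1 ≡ 7 (mod 797)
7^2 ≡ 7^2 = 49 ≡ 49 (mod 797)
7^4 ≡ 49^2 = 2401 ≡ 10 (mod 797)
7^8 ≡ 10^2 = 100 ≡ 100 (mod 797)
7^16 ≡ 100^2 = 10000 ≡ 436 (mod 797)
7^32 ≡ 436^2 = 190096 ≡ 410 (mod 797)
7^64 ≡ 410^2 = 168100 ≡ 730 (mod 797)
7^128 ≡ 730^2 = 532900 ≡ 504 (mod 797)
7^256 ≡ 504^2 = 254016 ≡ 570 (mod 797)
7^512 ≡ 570^2 = 324900 ≡ 521 (mod 797)
796 = 512 + 256 + 16 + 8 + 4 in binary powers of 2.
So 7^796 ≡ 521 · 570 · 436 · 100 · 10 ≡ 1 (mod 797).
Since the result is 1, base 7 gives no evidence that 797 is composite.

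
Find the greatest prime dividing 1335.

89

1335 = 3 · 445
445 = 5 · 89
89 is prime.
So 1335 = 3 · 5 · 89; the largest prime factor is 89.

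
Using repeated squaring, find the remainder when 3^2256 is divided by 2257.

729

3^1 ≡ 3 (mod 2257)
3^2 ≡ 3^2 = 9 ≡ 9 (mod 2257)
3^4 ≡ 9^2 = 81 ≡ 81 (mod 2257)
3^8 ≡ 81^2 = 6561 ≡ 2047 (mod 2257)
3^16 ≡ 2047^2 = 4190209 ≡ 1217 (mod 2257)
3^32 ≡ 1217^2 = 1481089 ≡ 497 (mod 2257)
3^64 ≡ 497^2 = 247009 ≡ 996 (mod 2257)
3^128 ≡ 996^2 = 992016 ≡ 1193 (mod 2257)
3^256 ≡ 1193^2 = 1423249 ≡ 1339 (mod 2257)
3^512 ≡ 1339^2 = 1792921 ≡ 863 (mod 2257)
3^1024 ≡ 863^2 = 744769 ≡ 2216 (mod 2257)
3^2048 ≡ 2216^2 = 4910656 ≡ 1681 (mod 2257)
2256 = 2048 + 128 + 64 + 16 in binary powers of 2.
So 3^2256 ≡ 1681 · 1193 · 996 · 1217 ≡ 729 (mod 2257).
Since 729 ≠ 1, base 3 is a Fermat witness: 2257 is composite.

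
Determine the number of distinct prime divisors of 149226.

6

149226 = 2 · 74613
74613 = 3 · 24871
24871 = 7 · 3553
3553 = 11 · 323
323 = 17 · 19
149226 = 2 · 3 · 7 · 11 · 17 · 19, which has 6 distinct prime factors.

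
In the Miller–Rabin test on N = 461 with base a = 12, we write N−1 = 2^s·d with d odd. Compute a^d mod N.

461 − 1 = 460 = 2^2 · 115, so d = 115.
12^1 ≡ 12 (mod 461)
12^2 ≡ 12^2 = 144 ≡ 144 (mod 461)
12^4 ≡ 144^2 = 20736 ≡ 452 (mod 461)
12^8 ≡ 452^2 = 204304 ≡ 81 (mod 461)
12^16 ≡ 81^2 = 6561 ≡ 107 (mod 461)
12^32 ≡ 107^2 = 11449 ≡ 385 (mod 461)
12^64 ≡ 385^2 = 148225 ≡ 244 (mod 461)
115 = 64 + 32 + 16 + 2 + 1 in binary powers of 2.
So 12^115 ≡ 244 · 385 · 107 · 144 · 12 ≡ 48 (mod 461).
Squaring chain: 48 → 460; reaches −1, so base 12 does not prove 461 composite.

48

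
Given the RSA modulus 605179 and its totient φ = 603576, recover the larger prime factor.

φ(n) = (p−1)(q−1) = n − (p+q) + 1, so p + q = 605179 − 603576 + 1 = 1604.
p and q are the roots of t² − 1604t + 605179 = 0.
Discriminant: 1604² − 4·605179 = 2572816 − 2420716 = 152100; √152100 = 390.
q = (1604 − 390)/2 = 607, p = (1604 + 390)/2 = 997.
Check: 607 · 997 = 605179.

997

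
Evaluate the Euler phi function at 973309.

Factor: 973309 = 67 · 73 · 199.
φ(973309) = (67−1) · (73−1) · (199−1) = 66 · 72 · 198 = 940896.

940896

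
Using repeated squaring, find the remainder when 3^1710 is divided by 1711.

1082

3^1 ≡ 3 (mod 1711)
3^2 ≡ 3^2 = 9 ≡ 9 (mod 1711)
3^4 ≡ 9^2 = 81 ≡ 81 (mod 1711)
3^8 ≡ 81^2 = 6561 ≡ 1428 (mod 1711)
3^16 ≡ 1428^2 = 2039184 ≡ 1383 (mod 1711)
3^32 ≡ 1383^2 = 1912689 ≡ 1502 (mod 1711)
3^64 ≡ 1502^2 = 2256004 ≡ 906 (mod 1711)
3^128 ≡ 906^2 = 820836 ≡ 1267 (mod 1711)
3^256 ≡ 1267^2 = 1605289 ≡ 371 (mod 1711)
3^512 ≡ 371^2 = 137641 ≡ 761 (mod 1711)
3^1024 ≡ 761^2 = 579121 ≡ 803 (mod 1711)
1710 = 1024 + 512 + 128 + 32 + 8 + 4 + 2 in binary powers of 2.
So 3^1710 ≡ 803 · 761 · 1267 · 1502 · 1428 · 81 · 9 ≡ 1082 (mod 1711).
Since 1082 ≠ 1, base 3 is a Fermat witness: 1711 is composite.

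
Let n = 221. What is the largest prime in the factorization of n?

17

221 = 13 · 17
17 is prime.
So 221 = 13 · 17; the largest prime factor is 17.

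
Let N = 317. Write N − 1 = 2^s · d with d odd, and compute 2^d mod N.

203

317 − 1 = 316 = 2^2 · 79, so d = 79.
2^1 ≡ 2 (mod 317)
2^2 ≡ 2^2 = 4 ≡ 4 (mod 317)
2^4 ≡ 4^2 = 16 ≡ 16 (mod 317)
2^8 ≡ 16^2 = 256 ≡ 256 (mod 317)
2^16 ≡ 256^2 = 65536 ≡ 234 (mod 317)
2^32 ≡ 234^2 = 54756 ≡ 232 (mod 317)
2^64 ≡ 232^2 = 53824 ≡ 251 (mod 317)
79 = 64 + 8 + 4 + 2 + 1 in binary powers of 2.
So 2^79 ≡ 251 · 256 · 16 · 4 · 2 ≡ 203 (mod 317).
Squaring chain: 203 → 316; reaches −1, so base 2 does not prove 317 composite.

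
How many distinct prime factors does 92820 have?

6

92820 = 2^2 · 23205
23205 = 3 · 7735
7735 = 5 · 1547
1547 = 7 · 221
221 = 13 · 17
92820 = 2^2 · 3 · 5 · 7 · 13 · 17, which has 6 distinct prime factors.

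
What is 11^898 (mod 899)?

382

11^1 ≡ 11 (mod 899)
11^2 ≡ 11^2 = 121 ≡ 121 (mod 899)
11^4 ≡ 121^2 = 14641 ≡ 257 (mod 899)
11^8 ≡ 257^2 = 66049 ≡ 422 (mod 899)
11^16 ≡ 422^2 = 178084 ≡ 82 (mod 899)
11^32 ≡ 82^2 = 6724 ≡ 431 (mod 899)
11^64 ≡ 431^2 = 185761 ≡ 567 (mod 899)
11^128 ≡ 567^2 = 321489 ≡ 546 (mod 899)
11^256 ≡ 546^2 = 298116 ≡ 547 (mod 899)
11^512 ≡ 547^2 = 299209 ≡ 741 (mod 899)
898 = 512 + 256 + 128 + 2 in binary powers of 2.
So 11^898 ≡ 741 · 547 · 546 · 121 ≡ 382 (mod 899).
Since 382 ≠ 1, base 11 is a Fermat witness: 899 is composite.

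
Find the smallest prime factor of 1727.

1727 is odd.
Digit sum 17, not divisible by 3.
Ends in 7: not divisible by 5.
7: 1727 = 7·246 + 5
11: 1727 = 11·157

11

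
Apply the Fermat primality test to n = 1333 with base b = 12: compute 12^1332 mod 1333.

4

12^1 ≡ 12 (mod 1333)
12^2 ≡ 12^2 = 144 ≡ 144 (mod 1333)
12^4 ≡ 144^2 = 20736 ≡ 741 (mod 1333)
12^8 ≡ 741^2 = 549081 ≡ 1218 (mod 1333)
12^16 ≡ 1218^2 = 1483524 ≡ 1228 (mod 1333)
12^32 ≡ 1228^2 = 1507984 ≡ 361 (mod 1333)
12^64 ≡ 361^2 = 130321 ≡ 1020 (mod 1333)
12^128 ≡ 1020^2 = 1040400 ≡ 660 (mod 1333)
12^256 ≡ 660^2 = 435600 ≡ 1042 (mod 1333)
12^512 ≡ 1042^2 = 1085764 ≡ 702 (mod 1333)
12^1024 ≡ 702^2 = 492804 ≡ 927 (mod 1333)
1332 = 1024 + 256 + 32 + 16 + 4 in binary powers of 2.
So 12^1332 ≡ 927 · 1042 · 361 · 1228 · 741 ≡ 4 (mod 1333).
Since 4 ≠ 1, base 12 is a Fermat witness: 1333 is composite.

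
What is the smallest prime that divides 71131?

83

71131 is odd.
Digit sum 13, not divisible by 3.
Ends in 1: not divisible by 5.
7: 71131 = 7·10161 + 4
11: 71131 = 11·6466 + 5
13: 71131 = 13·5471 + 8
17: 71131 = 17·4184 + 3
19: 71131 = 19·3743 + 14
23: 71131 = 23·3092 + 15
29: 71131 = 29·2452 + 23
31: 71131 = 31·2294 + 17
37: 71131 = 37·1922 + 17
41: 71131 = 41·1734 + 37
43: 71131 = 43·1654 + 9
47: 71131 = 47·1513 + 20
53: 71131 = 53·1342 + 5
59: 71131 = 59·1205 + 36
61: 71131 = 61·1166 + 5
67: 71131 = 67·1061 + 44
71: 71131 = 71·1001 + 60
73: 71131 = 73·974 + 29
79: 71131 = 79·900 + 31
83: 71131 = 83·857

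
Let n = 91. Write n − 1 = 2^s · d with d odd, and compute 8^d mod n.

91 − 1 = 90 = 2^1 · 45, so d = 45.
8^1 ≡ 8 (mod 91)
8^2 ≡ 8^2 = 64 ≡ 64 (mod 91)
8^4 ≡ 64^2 = 4096 ≡ 1 (mod 91)
8^8 ≡ 1^2 = 1 ≡ 1 (mod 91)
8^16 ≡ 1^2 = 1 ≡ 1 (mod 91)
8^32 ≡ 1^2 = 1 ≡ 1 (mod 91)
45 = 32 + 8 + 4 + 1 in binary powers of 2.
So 8^45 ≡ 1 · 1 · 1 · 8 ≡ 8 (mod 91).
Squaring chain: 8; never reaches −1, so base 8 is a Miller–Rabin witness that 91 is composite.

8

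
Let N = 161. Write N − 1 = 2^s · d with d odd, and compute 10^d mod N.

19

161 − 1 = 160 = 2^5 · 5, so d = 5.
10^1 ≡ 10 (mod 161)
10^2 ≡ 10^2 = 100 ≡ 100 (mod 161)
10^4 ≡ 100^2 = 10000 ≡ 18 (mod 161)
5 = 4 + 1 in binary powers of 2.
So 10^5 ≡ 18 · 10 ≡ 19 (mod 161).
Squaring chain: 19 → 39 → 72 → 32 → 58; never reaches −1, so base 10 is a Miller–Rabin witness that 161 is composite.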